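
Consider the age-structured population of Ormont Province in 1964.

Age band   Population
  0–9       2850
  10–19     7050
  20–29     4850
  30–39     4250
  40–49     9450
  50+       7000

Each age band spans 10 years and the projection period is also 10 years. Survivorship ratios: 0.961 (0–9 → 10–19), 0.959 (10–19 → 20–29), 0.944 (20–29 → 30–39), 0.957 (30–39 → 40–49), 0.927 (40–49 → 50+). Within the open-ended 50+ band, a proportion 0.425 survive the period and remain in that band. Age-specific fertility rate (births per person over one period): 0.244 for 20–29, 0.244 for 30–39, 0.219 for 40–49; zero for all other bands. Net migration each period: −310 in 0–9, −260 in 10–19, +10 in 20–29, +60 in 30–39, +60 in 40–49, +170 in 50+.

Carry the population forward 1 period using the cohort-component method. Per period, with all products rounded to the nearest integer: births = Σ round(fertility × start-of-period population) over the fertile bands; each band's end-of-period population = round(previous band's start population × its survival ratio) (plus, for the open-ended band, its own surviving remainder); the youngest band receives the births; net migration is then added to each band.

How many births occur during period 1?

4290

Call the bands 1 to 6, youngest first.
[period 1]
Births: 4850 × 0.244 = 1183  |  4250 × 0.244 = 1037  |  9450 × 0.219 = 2070 — total 4290
Band 2: 2850 × 0.961 = 2739
Band 3: 7050 × 0.959 = 6761
Band 4: 4850 × 0.944 = 4578
Band 5: 4250 × 0.957 = 4067
Band 6: 9450 × 0.927 + 7000 × 0.425 = 8760 + 2975 = 11735
Net migration: Band 1 − 310 → 3980; Band 2 − 260 → 2479; Band 3 + 10 → 6771; Band 4 + 60 → 4638; Band 5 + 60 → 4127; Band 6 + 170 → 11905
Giving 3980 / 2479 / 6771 / 4638 / 4127 / 11905.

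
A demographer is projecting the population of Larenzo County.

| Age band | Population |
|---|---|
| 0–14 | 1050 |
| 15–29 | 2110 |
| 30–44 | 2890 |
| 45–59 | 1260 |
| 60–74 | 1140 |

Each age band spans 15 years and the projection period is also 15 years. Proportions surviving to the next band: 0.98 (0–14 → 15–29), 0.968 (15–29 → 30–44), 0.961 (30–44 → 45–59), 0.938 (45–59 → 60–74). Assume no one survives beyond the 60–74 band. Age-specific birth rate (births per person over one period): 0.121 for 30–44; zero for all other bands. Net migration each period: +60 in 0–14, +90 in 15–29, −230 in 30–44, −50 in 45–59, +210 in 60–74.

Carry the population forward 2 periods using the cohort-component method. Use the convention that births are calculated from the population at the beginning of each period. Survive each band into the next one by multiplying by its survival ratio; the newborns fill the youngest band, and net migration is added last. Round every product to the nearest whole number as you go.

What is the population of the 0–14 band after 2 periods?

279

[period 1]
Births: 2890 × 0.121 = 350
15–29: 1050 × 0.98 = 1029
30–44: 2110 × 0.968 = 2042
45–59: 2890 × 0.961 = 2777
60–74: 1260 × 0.938 = 1182
Net migration: 0–14 + 60 → 410; 15–29 + 90 → 1119; 30–44 − 230 → 1812; 45–59 − 50 → 2727; 60–74 + 210 → 1392
End of period: [410, 1119, 1812, 2727, 1392]
[period 2]
Births: 1812 × 0.121 = 219
15–29: 410 × 0.98 = 402
30–44: 1119 × 0.968 = 1083
45–59: 1812 × 0.961 = 1741
60–74: 2727 × 0.938 = 2558
Net migration: 0–14 + 60 → 279; 15–29 + 90 → 492; 30–44 − 230 → 853; 45–59 − 50 → 1691; 60–74 + 210 → 2768
End of period: [279, 492, 853, 1691, 2768]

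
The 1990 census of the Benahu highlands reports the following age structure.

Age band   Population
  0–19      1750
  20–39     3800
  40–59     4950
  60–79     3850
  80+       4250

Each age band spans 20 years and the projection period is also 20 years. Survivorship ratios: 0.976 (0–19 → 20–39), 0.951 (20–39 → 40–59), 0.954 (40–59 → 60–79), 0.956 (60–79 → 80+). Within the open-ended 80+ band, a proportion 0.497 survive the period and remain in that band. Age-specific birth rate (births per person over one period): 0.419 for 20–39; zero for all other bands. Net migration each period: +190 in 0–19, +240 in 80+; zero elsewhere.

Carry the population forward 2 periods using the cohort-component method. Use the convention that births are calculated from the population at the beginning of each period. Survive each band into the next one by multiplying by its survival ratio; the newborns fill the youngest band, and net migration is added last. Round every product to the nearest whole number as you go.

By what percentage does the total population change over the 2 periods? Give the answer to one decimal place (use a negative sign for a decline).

Numbering the bands 1..5 from youngest to oldest:
Period 1.
Births: 3800 × 0.419 = 1592
Band 2: 1750 × 0.976 = 1708
Band 3: 3800 × 0.951 = 3614
Band 4: 4950 × 0.954 = 4722
Band 5: 3850 × 0.956 + 4250 × 0.497 = 3681 + 2112 = 5793
Net migration: Band 1 + 190 → 1782; Band 5 + 240 → 6033
Giving 1782 / 1708 / 3614 / 4722 / 6033.
Period 2.
Births: 1708 × 0.419 = 716
Band 2: 1782 × 0.976 = 1739
Band 3: 1708 × 0.951 = 1624
Band 4: 3614 × 0.954 = 3448
Band 5: 4722 × 0.956 + 6033 × 0.497 = 4514 + 2998 = 7512
Net migration: Band 1 + 190 → 906; Band 5 + 240 → 7752
Giving 906 / 1739 / 1624 / 3448 / 7752.
Total: 18600 → 15469; change = -3131; percentage change = -16.8%

-16.8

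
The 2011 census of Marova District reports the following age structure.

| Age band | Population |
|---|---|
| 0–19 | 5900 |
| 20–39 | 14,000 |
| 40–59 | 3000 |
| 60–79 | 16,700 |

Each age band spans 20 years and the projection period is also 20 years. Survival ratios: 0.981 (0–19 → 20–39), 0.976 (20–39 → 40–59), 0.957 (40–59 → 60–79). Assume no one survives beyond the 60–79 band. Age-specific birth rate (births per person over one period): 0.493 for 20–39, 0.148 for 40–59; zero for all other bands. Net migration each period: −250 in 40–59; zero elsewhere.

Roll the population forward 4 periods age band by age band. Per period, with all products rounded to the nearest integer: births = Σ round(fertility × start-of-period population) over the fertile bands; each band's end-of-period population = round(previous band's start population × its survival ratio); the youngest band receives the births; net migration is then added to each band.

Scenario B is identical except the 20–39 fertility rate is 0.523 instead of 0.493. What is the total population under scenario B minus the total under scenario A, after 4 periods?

Call the bands 1 to 4, youngest first.
After projecting period 1:
Births: 14000 × 0.493 = 6902  |  3000 × 0.148 = 444 — total 7346
Band 2: 5900 × 0.981 = 5788
Band 3: 14000 × 0.976 = 13664
Band 4: 3000 × 0.957 = 2871
Net migration: Band 3 − 250 → 13414
Giving 7346 / 5788 / 13414 / 2871.
After projecting period 2:
Births: 5788 × 0.493 = 2853  |  13414 × 0.148 = 1985 — total 4838
Band 2: 7346 × 0.981 = 7206
Band 3: 5788 × 0.976 = 5649
Band 4: 13414 × 0.957 = 12837
Net migration: Band 3 − 250 → 5399
Giving 4838 / 7206 / 5399 / 12837.
After projecting period 3:
Births: 7206 × 0.493 = 3553  |  5399 × 0.148 = 799 — total 4352
Band 2: 4838 × 0.981 = 4746
Band 3: 7206 × 0.976 = 7033
Band 4: 5399 × 0.957 = 5167
Net migration: Band 3 − 250 → 6783
Giving 4352 / 4746 / 6783 / 5167.
After projecting period 4:
Births: 4746 × 0.493 = 2340  |  6783 × 0.148 = 1004 — total 3344
Band 2: 4352 × 0.981 = 4269
Band 3: 4746 × 0.976 = 4632
Band 4: 6783 × 0.957 = 6491
Net migration: Band 3 − 250 → 4382
Giving 3344 / 4269 / 4382 / 6491.
Scenario A total after 4 periods: 18486
Scenario B projection —
After projecting period 1:
Births: 14000 × 0.523 = 7322  |  3000 × 0.148 = 444 — total 7766
Band 2: 5900 × 0.981 = 5788
Band 3: 14000 × 0.976 = 13664
Band 4: 3000 × 0.957 = 2871
Net migration: Band 3 − 250 → 13414
Giving 7766 / 5788 / 13414 / 2871.
After projecting period 2:
Births: 5788 × 0.523 = 3027  |  13414 × 0.148 = 1985 — total 5012
Band 2: 7766 × 0.981 = 7618
Band 3: 5788 × 0.976 = 5649
Band 4: 13414 × 0.957 = 12837
Net migration: Band 3 − 250 → 5399
Giving 5012 / 7618 / 5399 / 12837.
After projecting period 3:
Births: 7618 × 0.523 = 3984  |  5399 × 0.148 = 799 — total 4783
Band 2: 5012 × 0.981 = 4917
Band 3: 7618 × 0.976 = 7435
Band 4: 5399 × 0.957 = 5167
Net migration: Band 3 − 250 → 7185
Giving 4783 / 4917 / 7185 / 5167.
After projecting period 4:
Births: 4917 × 0.523 = 2572  |  7185 × 0.148 = 1063 — total 3635
Band 2: 4783 × 0.981 = 4692
Band 3: 4917 × 0.976 = 4799
Band 4: 7185 × 0.957 = 6876
Net migration: Band 3 − 250 → 4549
Giving 3635 / 4692 / 4549 / 6876.
Scenario B total after 4 periods: 19752
Difference B − A = 19752 − 18486 = 1266

1266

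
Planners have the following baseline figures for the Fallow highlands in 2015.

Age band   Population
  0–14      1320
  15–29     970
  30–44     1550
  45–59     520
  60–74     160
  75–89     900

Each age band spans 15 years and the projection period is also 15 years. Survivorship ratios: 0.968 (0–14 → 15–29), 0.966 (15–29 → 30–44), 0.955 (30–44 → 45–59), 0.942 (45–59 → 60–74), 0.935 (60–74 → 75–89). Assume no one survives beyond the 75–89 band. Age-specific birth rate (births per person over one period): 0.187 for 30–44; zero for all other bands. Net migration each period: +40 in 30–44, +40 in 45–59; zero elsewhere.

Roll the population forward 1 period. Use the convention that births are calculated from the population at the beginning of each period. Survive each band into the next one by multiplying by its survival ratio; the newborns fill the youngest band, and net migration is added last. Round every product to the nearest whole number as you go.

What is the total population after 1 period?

— Period 1 —
Births: 1550 × 0.187 = 290
15–29: 1320 × 0.968 = 1278
30–44: 970 × 0.966 = 937
45–59: 1550 × 0.955 = 1480
60–74: 520 × 0.942 = 490
75–89: 160 × 0.935 = 150
Net migration: 30–44 + 40 → 977; 45–59 + 40 → 1520
Giving 290 / 1278 / 977 / 1520 / 490 / 150.
Total after period 1: 290 + 1278 + 977 + 1520 + 490 + 150 = 4705

4705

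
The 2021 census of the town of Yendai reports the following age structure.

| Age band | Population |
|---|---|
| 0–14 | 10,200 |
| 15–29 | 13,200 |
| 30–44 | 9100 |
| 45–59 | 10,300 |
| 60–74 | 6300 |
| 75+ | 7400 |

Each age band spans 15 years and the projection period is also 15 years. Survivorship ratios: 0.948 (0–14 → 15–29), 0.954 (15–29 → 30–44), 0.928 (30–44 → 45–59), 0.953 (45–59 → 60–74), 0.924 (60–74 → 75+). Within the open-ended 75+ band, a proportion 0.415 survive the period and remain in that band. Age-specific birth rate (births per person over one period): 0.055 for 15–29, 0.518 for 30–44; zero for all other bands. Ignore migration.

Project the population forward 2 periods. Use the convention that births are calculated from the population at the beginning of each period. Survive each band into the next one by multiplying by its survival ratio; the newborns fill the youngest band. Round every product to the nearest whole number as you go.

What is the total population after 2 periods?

(Bands numbered youngest = 1 to oldest = 6.)
After projecting period 1:
Births: 13200 × 0.055 = 726 ; 9100 × 0.518 = 4714 → total 5440
Band 2: 10200 × 0.948 = 9670
Band 3: 13200 × 0.954 = 12593
Band 4: 9100 × 0.928 = 8445
Band 5: 10300 × 0.953 = 9816
Band 6: 6300 × 0.924 + 7400 × 0.415 = 5821 + 3071 = 8892
→ [5440, 9670, 12593, 8445, 9816, 8892]
After projecting period 2:
Births: 9670 × 0.055 = 532 ; 12593 × 0.518 = 6523 → total 7055
Band 2: 5440 × 0.948 = 5157
Band 3: 9670 × 0.954 = 9225
Band 4: 12593 × 0.928 = 11686
Band 5: 8445 × 0.953 = 8048
Band 6: 9816 × 0.924 + 8892 × 0.415 = 9070 + 3690 = 12760
→ [7055, 5157, 9225, 11686, 8048, 12760]
Total after period 2: 7055 + 5157 + 9225 + 11686 + 8048 + 12760 = 53931

53931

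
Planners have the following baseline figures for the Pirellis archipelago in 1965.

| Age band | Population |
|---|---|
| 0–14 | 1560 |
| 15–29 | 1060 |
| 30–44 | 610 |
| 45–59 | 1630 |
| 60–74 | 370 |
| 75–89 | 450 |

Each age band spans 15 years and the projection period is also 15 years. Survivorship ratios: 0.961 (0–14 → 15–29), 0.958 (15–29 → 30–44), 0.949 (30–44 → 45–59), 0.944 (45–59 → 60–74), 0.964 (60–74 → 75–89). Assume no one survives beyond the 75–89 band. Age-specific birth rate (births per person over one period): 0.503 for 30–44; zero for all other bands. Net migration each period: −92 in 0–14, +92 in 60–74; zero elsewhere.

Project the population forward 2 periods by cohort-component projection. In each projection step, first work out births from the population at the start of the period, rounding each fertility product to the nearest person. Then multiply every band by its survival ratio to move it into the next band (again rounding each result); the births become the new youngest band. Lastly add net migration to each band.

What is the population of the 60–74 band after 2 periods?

639

Period 1:
Births: 610 * 0.503 = 307
15–29: 1560 * 0.961 = 1499
30–44: 1060 * 0.958 = 1015
45–59: 610 * 0.949 = 579
60–74: 1630 * 0.944 = 1539
75–89: 370 * 0.964 = 357
Net migration: 0–14 − 92 → 215; 60–74 + 92 → 1631
Giving 215 / 1499 / 1015 / 579 / 1631 / 357.
Period 2:
Births: 1015 * 0.503 = 511
15–29: 215 * 0.961 = 207
30–44: 1499 * 0.958 = 1436
45–59: 1015 * 0.949 = 963
60–74: 579 * 0.944 = 547
75–89: 1631 * 0.964 = 1572
Net migration: 0–14 − 92 → 419; 60–74 + 92 → 639
Giving 419 / 207 / 1436 / 963 / 639 / 1572.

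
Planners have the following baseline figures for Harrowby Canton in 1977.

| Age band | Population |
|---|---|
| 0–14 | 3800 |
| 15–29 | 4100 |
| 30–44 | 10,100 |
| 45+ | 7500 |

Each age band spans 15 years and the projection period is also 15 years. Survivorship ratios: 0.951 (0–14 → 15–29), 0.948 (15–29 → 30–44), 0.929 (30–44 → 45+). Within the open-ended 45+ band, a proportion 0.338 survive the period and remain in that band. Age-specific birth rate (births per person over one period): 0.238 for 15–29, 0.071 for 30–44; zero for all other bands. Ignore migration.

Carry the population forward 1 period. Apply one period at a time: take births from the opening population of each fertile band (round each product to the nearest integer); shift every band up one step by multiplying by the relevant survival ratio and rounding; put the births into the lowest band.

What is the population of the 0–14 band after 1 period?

1693

Period 1:
Births: 4100 × 0.238 = 976 ; 10100 × 0.071 = 717 — total 1693
15–29: 3800 × 0.951 = 3614
30–44: 4100 × 0.948 = 3887
45+: 10100 × 0.929 + 7500 × 0.338 = 9383 + 2535 = 11918
Giving 1693 / 3614 / 3887 / 11918.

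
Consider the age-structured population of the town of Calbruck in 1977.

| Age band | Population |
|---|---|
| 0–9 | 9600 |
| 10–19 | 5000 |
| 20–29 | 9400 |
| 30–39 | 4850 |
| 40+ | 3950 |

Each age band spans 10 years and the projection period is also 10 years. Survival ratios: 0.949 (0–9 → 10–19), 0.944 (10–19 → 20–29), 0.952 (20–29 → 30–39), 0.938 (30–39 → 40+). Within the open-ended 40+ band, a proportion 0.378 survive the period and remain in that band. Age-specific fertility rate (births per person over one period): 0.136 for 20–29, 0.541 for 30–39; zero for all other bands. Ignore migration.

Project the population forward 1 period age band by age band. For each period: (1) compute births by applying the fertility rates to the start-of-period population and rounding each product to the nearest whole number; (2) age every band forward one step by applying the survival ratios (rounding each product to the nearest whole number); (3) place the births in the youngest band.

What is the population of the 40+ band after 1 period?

6042

Period 1:
Births: 9400 * 0.136 = 1278 ; 4850 * 0.541 = 2624 → total 3902
10–19: 9600 * 0.949 = 9110
20–29: 5000 * 0.944 = 4720
30–39: 9400 * 0.952 = 8949
40+: 4850 * 0.938 + 3950 * 0.378 = 4549 + 1493 = 6042
Giving 3902 / 9110 / 4720 / 8949 / 6042.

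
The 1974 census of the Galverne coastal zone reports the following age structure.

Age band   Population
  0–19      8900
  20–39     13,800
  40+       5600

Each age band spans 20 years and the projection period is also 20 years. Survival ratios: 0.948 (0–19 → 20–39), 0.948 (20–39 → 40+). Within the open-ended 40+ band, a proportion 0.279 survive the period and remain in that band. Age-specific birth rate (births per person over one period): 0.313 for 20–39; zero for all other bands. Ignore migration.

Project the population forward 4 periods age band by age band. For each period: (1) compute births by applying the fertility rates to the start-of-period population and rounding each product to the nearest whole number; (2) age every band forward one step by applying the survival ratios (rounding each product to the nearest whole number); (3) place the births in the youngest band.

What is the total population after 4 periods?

(Groups numbered youngest = 1 to oldest = 3.)
After projecting period 1:
Births: 13800 × 0.313 = 4319
Group 2: 8900 × 0.948 = 8437
Group 3: 13800 × 0.948 + 5600 × 0.279 = 13082 + 1562 = 14644
Giving 4319 / 8437 / 14644.
After projecting period 2:
Births: 8437 × 0.313 = 2641
Group 2: 4319 × 0.948 = 4094
Group 3: 8437 × 0.948 + 14644 × 0.279 = 7998 + 4086 = 12084
Giving 2641 / 4094 / 12084.
After projecting period 3:
Births: 4094 × 0.313 = 1281
Group 2: 2641 × 0.948 = 2504
Group 3: 4094 × 0.948 + 12084 × 0.279 = 3881 + 3371 = 7252
Giving 1281 / 2504 / 7252.
After projecting period 4:
Births: 2504 × 0.313 = 784
Group 2: 1281 × 0.948 = 1214
Group 3: 2504 × 0.948 + 7252 × 0.279 = 2374 + 2023 = 4397
Giving 784 / 1214 / 4397.
Total after period 4: 784 + 1214 + 4397 = 6395

6395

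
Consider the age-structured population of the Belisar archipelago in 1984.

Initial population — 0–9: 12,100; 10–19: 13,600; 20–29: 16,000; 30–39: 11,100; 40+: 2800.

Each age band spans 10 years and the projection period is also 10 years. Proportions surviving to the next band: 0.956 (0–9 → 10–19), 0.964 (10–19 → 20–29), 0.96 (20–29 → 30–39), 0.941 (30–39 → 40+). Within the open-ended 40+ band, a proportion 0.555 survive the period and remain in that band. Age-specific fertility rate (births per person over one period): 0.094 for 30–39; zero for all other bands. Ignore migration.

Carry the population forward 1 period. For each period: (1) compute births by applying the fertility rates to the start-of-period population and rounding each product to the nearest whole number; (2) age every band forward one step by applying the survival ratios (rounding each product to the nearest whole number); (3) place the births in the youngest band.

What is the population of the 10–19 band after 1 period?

11568

Call the groups 1 to 5, youngest first.
[period 1]
Births: 11100 × 0.094 = 1043
Group 2: 12100 × 0.956 = 11568
Group 3: 13600 × 0.964 = 13110
Group 4: 16000 × 0.96 = 15360
Group 5: 11100 × 0.941 + 2800 × 0.555 = 10445 + 1554 = 11999
End of period: [1043, 11568, 13110, 15360, 11999]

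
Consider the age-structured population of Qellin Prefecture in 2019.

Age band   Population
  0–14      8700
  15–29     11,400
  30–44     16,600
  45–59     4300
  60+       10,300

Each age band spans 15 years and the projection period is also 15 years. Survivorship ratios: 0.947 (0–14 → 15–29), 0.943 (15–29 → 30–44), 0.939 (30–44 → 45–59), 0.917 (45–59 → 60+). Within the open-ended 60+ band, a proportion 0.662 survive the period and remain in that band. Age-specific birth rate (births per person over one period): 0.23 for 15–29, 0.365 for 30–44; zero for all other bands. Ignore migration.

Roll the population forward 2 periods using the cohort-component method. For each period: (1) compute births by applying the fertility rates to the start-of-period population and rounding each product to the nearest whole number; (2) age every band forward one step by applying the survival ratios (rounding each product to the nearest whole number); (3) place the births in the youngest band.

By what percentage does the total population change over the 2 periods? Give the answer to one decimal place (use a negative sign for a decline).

Call the bands 1 to 5, youngest first.
Period 1:
Births: 11400 × 0.23 = 2622, 16600 × 0.365 = 6059 ⇒ total 8681
Band 2: 8700 × 0.947 = 8239
Band 3: 11400 × 0.943 = 10750
Band 4: 16600 × 0.939 = 15587
Band 5: 4300 × 0.917 + 10300 × 0.662 = 3943 + 6819 = 10762
Giving 8681 / 8239 / 10750 / 15587 / 10762.
Period 2:
Births: 8239 × 0.23 = 1895, 10750 × 0.365 = 3924 ⇒ total 5819
Band 2: 8681 × 0.947 = 8221
Band 3: 8239 × 0.943 = 7769
Band 4: 10750 × 0.939 = 10094
Band 5: 15587 × 0.917 + 10762 × 0.662 = 14293 + 7124 = 21417
Giving 5819 / 8221 / 7769 / 10094 / 21417.
Total: 51300 → 53320; change = 2020; percentage change = 3.9%

3.9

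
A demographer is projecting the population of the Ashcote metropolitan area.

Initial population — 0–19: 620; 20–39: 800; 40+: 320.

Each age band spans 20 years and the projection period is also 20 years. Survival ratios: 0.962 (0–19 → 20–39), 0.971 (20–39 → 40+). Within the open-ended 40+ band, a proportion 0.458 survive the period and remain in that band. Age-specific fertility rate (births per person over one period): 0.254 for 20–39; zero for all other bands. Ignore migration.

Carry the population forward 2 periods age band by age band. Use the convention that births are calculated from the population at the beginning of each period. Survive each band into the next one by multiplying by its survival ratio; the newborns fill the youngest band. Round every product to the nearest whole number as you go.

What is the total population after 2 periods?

1348

(Groups numbered youngest = 1 to oldest = 3.)
After projecting period 1:
Births: 800 × 0.254 = 203
Group 2: 620 × 0.962 = 596
Group 3: 800 × 0.971 + 320 × 0.458 = 777 + 147 = 924
→ [203, 596, 924]
After projecting period 2:
Births: 596 × 0.254 = 151
Group 2: 203 × 0.962 = 195
Group 3: 596 × 0.971 + 924 × 0.458 = 579 + 423 = 1002
→ [151, 195, 1002]
Total after period 2: 151 + 195 + 1002 = 1348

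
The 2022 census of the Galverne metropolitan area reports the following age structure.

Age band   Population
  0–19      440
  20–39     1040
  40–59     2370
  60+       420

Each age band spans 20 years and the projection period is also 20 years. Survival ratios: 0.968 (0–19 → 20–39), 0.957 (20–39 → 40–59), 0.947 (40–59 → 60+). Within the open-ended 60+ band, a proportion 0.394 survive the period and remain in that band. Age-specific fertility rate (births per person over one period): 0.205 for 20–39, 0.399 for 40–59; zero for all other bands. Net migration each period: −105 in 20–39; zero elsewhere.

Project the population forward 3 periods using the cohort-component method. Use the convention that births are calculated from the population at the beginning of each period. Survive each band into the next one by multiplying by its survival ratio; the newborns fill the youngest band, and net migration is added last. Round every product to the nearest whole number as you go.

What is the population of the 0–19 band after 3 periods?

330

[period 1]
Births: 1040 * 0.205 = 213 ; 2370 * 0.399 = 946 — total 1159
20–39: 440 * 0.968 = 426
40–59: 1040 * 0.957 = 995
60+: 2370 * 0.947 + 420 * 0.394 = 2244 + 165 = 2409
Net migration: 20–39 − 105 → 321
End of period: [1159, 321, 995, 2409]
[period 2]
Births: 321 * 0.205 = 66 ; 995 * 0.399 = 397 — total 463
20–39: 1159 * 0.968 = 1122
40–59: 321 * 0.957 = 307
60+: 995 * 0.947 + 2409 * 0.394 = 942 + 949 = 1891
Net migration: 20–39 − 105 → 1017
End of period: [463, 1017, 307, 1891]
[period 3]
Births: 1017 * 0.205 = 208 ; 307 * 0.399 = 122 — total 330
20–39: 463 * 0.968 = 448
40–59: 1017 * 0.957 = 973
60+: 307 * 0.947 + 1891 * 0.394 = 291 + 745 = 1036
Net migration: 20–39 − 105 → 343
End of period: [330, 343, 973, 1036]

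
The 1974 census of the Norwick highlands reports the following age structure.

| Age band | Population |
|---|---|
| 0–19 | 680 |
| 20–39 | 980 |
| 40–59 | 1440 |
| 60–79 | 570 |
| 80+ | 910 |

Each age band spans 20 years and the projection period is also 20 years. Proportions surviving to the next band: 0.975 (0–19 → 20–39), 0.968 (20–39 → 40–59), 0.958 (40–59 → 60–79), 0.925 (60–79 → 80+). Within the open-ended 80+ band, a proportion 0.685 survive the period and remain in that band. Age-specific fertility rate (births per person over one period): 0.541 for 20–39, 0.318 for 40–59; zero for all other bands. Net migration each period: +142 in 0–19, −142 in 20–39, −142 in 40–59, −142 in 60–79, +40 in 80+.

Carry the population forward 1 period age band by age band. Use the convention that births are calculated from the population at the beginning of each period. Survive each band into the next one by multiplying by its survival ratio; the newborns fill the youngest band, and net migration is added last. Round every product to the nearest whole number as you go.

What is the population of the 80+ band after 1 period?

Numbering the groups 1..5 from youngest to oldest:
— Period 1 —
Births: 980 × 0.541 = 530  |  1440 × 0.318 = 458 → total 988
Group 2: 680 × 0.975 = 663
Group 3: 980 × 0.968 = 949
Group 4: 1440 × 0.958 = 1380
Group 5: 570 × 0.925 + 910 × 0.685 = 527 + 623 = 1150
Net migration: Group 1 + 142 → 1130; Group 2 − 142 → 521; Group 3 − 142 → 807; Group 4 − 142 → 1238; Group 5 + 40 → 1190
End of period: [1130, 521, 807, 1238, 1190]

1190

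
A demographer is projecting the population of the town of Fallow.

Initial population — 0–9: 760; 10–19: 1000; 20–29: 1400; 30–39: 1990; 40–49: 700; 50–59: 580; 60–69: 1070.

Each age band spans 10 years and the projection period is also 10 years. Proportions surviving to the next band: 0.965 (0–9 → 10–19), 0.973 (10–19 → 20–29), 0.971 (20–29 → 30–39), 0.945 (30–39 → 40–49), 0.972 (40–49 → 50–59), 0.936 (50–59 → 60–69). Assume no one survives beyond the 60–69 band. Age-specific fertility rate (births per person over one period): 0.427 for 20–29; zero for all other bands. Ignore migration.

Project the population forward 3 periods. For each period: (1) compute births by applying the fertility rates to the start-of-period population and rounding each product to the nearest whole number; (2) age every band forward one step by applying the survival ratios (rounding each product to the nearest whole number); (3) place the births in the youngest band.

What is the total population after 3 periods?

5809

Let band 1 be 0–9 through band 7 = 60–69.
— Period 1 —
Births: 1400 × 0.427 = 598
Band 2: 760 × 0.965 = 733
Band 3: 1000 × 0.973 = 973
Band 4: 1400 × 0.971 = 1359
Band 5: 1990 × 0.945 = 1881
Band 6: 700 × 0.972 = 680
Band 7: 580 × 0.936 = 543
→ [598, 733, 973, 1359, 1881, 680, 543]
— Period 2 —
Births: 973 × 0.427 = 415
Band 2: 598 × 0.965 = 577
Band 3: 733 × 0.973 = 713
Band 4: 973 × 0.971 = 945
Band 5: 1359 × 0.945 = 1284
Band 6: 1881 × 0.972 = 1828
Band 7: 680 × 0.936 = 636
→ [415, 577, 713, 945, 1284, 1828, 636]
— Period 3 —
Births: 713 × 0.427 = 304
Band 2: 415 × 0.965 = 400
Band 3: 577 × 0.973 = 561
Band 4: 713 × 0.971 = 692
Band 5: 945 × 0.945 = 893
Band 6: 1284 × 0.972 = 1248
Band 7: 1828 × 0.936 = 1711
→ [304, 400, 561, 692, 893, 1248, 1711]
Total after period 3: 304 + 400 + 561 + 692 + 893 + 1248 + 1711 = 5809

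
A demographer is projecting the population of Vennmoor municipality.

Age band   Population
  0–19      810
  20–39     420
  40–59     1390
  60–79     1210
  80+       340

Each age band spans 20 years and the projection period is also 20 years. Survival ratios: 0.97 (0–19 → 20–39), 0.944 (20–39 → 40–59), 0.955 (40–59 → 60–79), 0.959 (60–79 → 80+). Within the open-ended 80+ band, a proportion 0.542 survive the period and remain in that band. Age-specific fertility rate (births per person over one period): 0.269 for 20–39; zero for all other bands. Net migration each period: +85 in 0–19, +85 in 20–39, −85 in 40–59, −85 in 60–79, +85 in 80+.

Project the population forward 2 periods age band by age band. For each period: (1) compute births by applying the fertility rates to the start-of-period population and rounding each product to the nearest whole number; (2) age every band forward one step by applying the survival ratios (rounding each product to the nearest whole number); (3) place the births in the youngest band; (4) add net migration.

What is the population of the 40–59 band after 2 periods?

Period 1:
Births: 420 × 0.269 = 113
20–39: 810 × 0.97 = 786
40–59: 420 × 0.944 = 396
60–79: 1390 × 0.955 = 1327
80+: 1210 × 0.959 + 340 × 0.542 = 1160 + 184 = 1344
Net migration: 0–19 + 85 → 198; 20–39 + 85 → 871; 40–59 − 85 → 311; 60–79 − 85 → 1242; 80+ + 85 → 1429
Population now: 0–19=198, 20–39=871, 40–59=311, 60–79=1242, 80+=1429
Period 2:
Births: 871 × 0.269 = 234
20–39: 198 × 0.97 = 192
40–59: 871 × 0.944 = 822
60–79: 311 × 0.955 = 297
80+: 1242 × 0.959 + 1429 × 0.542 = 1191 + 775 = 1966
Net migration: 0–19 + 85 → 319; 20–39 + 85 → 277; 40–59 − 85 → 737; 60–79 − 85 → 212; 80+ + 85 → 2051
Population now: 0–19=319, 20–39=277, 40–59=737, 60–79=212, 80+=2051

737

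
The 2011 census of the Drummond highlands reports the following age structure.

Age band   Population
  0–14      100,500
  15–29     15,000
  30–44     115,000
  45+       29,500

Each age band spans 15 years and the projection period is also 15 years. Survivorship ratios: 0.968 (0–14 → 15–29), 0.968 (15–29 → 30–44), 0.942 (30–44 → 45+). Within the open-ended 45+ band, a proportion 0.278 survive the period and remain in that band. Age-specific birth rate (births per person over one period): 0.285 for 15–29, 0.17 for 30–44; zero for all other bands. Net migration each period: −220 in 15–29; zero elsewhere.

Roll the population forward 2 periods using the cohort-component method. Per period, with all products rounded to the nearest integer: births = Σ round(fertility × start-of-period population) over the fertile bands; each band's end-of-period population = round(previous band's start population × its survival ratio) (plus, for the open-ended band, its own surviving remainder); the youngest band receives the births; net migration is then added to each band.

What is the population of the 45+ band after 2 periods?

46074

After projecting period 1:
Births: 15000 × 0.285 = 4275 ; 115000 × 0.17 = 19550 → total 23825
15–29: 100500 × 0.968 = 97284
30–44: 15000 × 0.968 = 14520
45+: 115000 × 0.942 + 29500 × 0.278 = 108330 + 8201 = 116531
Net migration: 15–29 − 220 → 97064
End of period: [23825, 97064, 14520, 116531]
After projecting period 2:
Births: 97064 × 0.285 = 27663 ; 14520 × 0.17 = 2468 → total 30131
15–29: 23825 × 0.968 = 23063
30–44: 97064 × 0.968 = 93958
45+: 14520 × 0.942 + 116531 × 0.278 = 13678 + 32396 = 46074
Net migration: 15–29 − 220 → 22843
End of period: [30131, 22843, 93958, 46074]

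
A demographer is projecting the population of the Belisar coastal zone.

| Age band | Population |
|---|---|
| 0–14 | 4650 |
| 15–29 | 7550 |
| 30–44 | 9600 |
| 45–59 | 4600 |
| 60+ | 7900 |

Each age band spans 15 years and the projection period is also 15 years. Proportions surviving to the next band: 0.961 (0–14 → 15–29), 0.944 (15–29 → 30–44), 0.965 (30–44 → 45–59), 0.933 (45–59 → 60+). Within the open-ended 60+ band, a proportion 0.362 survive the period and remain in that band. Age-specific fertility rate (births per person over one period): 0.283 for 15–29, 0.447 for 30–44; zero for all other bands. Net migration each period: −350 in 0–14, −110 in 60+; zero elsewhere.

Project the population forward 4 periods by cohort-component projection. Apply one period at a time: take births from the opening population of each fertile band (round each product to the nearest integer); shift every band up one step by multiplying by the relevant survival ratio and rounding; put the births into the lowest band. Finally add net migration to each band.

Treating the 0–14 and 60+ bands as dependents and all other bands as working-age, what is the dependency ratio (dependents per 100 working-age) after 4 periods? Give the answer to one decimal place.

After projecting period 1:
Births: 7550 × 0.283 = 2137  |  9600 × 0.447 = 4291 ⇒ total 6428
15–29: 4650 × 0.961 = 4469
30–44: 7550 × 0.944 = 7127
45–59: 9600 × 0.965 = 9264
60+: 4600 × 0.933 + 7900 × 0.362 = 4292 + 2860 = 7152
Net migration: 0–14 − 350 → 6078; 60+ − 110 → 7042
Population now: 0–14=6078, 15–29=4469, 30–44=7127, 45–59=9264, 60+=7042
After projecting period 2:
Births: 4469 × 0.283 = 1265  |  7127 × 0.447 = 3186 ⇒ total 4451
15–29: 6078 × 0.961 = 5841
30–44: 4469 × 0.944 = 4219
45–59: 7127 × 0.965 = 6878
60+: 9264 × 0.933 + 7042 × 0.362 = 8643 + 2549 = 11192
Net migration: 0–14 − 350 → 4101; 60+ − 110 → 11082
Population now: 0–14=4101, 15–29=5841, 30–44=4219, 45–59=6878, 60+=11082
After projecting period 3:
Births: 5841 × 0.283 = 1653  |  4219 × 0.447 = 1886 ⇒ total 3539
15–29: 4101 × 0.961 = 3941
30–44: 5841 × 0.944 = 5514
45–59: 4219 × 0.965 = 4071
60+: 6878 × 0.933 + 11082 × 0.362 = 6417 + 4012 = 10429
Net migration: 0–14 − 350 → 3189; 60+ − 110 → 10319
Population now: 0–14=3189, 15–29=3941, 30–44=5514, 45–59=4071, 60+=10319
After projecting period 4:
Births: 3941 × 0.283 = 1115  |  5514 × 0.447 = 2465 ⇒ total 3580
15–29: 3189 × 0.961 = 3065
30–44: 3941 × 0.944 = 3720
45–59: 5514 × 0.965 = 5321
60+: 4071 × 0.933 + 10319 × 0.362 = 3798 + 3735 = 7533
Net migration: 0–14 − 350 → 3230; 60+ − 110 → 7423
Population now: 0–14=3230, 15–29=3065, 30–44=3720, 45–59=5321, 60+=7423
Dependents (band 0–14 + band 60+) = 3230 + 7423 = 10653; working-age = 12106; ratio = 10653/12106 × 100 = 88.0

88.0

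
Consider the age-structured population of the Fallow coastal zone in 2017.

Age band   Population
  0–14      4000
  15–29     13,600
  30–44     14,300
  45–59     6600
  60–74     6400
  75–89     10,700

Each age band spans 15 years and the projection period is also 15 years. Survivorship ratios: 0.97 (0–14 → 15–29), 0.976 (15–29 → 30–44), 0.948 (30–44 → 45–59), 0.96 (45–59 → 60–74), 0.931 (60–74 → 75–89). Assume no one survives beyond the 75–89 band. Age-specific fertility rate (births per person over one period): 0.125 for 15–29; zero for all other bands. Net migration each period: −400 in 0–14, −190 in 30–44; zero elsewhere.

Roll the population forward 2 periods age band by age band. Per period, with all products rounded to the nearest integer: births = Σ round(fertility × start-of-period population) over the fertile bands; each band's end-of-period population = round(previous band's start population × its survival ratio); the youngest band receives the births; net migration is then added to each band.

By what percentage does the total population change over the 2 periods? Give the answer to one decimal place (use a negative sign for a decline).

-34.8

Period 1.
Births: 13600 × 0.125 = 1700
15–29: 4000 × 0.97 = 3880
30–44: 13600 × 0.976 = 13274
45–59: 14300 × 0.948 = 13556
60–74: 6600 × 0.96 = 6336
75–89: 6400 × 0.931 = 5958
Net migration: 0–14 − 400 → 1300; 30–44 − 190 → 13084
End of period: [1300, 3880, 13084, 13556, 6336, 5958]
Period 2.
Births: 3880 × 0.125 = 485
15–29: 1300 × 0.97 = 1261
30–44: 3880 × 0.976 = 3787
45–59: 13084 × 0.948 = 12404
60–74: 13556 × 0.96 = 13014
75–89: 6336 × 0.931 = 5899
Net migration: 0–14 − 400 → 85; 30–44 − 190 → 3597
End of period: [85, 1261, 3597, 12404, 13014, 5899]
Total: 55600 → 36260; change = -19340; percentage change = -34.8%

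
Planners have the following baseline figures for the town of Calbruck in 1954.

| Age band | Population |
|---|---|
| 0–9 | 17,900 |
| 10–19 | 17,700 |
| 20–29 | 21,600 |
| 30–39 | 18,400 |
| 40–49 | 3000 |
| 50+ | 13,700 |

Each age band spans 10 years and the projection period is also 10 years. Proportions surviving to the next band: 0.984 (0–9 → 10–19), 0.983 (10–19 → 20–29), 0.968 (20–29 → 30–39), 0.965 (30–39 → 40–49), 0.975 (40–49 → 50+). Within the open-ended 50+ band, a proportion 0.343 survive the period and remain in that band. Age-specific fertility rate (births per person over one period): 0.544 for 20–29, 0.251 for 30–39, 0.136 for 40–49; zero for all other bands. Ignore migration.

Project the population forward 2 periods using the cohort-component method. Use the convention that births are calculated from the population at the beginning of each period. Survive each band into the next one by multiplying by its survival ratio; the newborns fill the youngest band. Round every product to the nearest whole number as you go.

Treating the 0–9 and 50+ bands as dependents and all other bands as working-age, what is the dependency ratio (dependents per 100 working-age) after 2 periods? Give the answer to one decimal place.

Let band 1 be 0–9 through band 6 = 50+.
— Period 1 —
Births: 21600 * 0.544 = 11750 ; 18400 * 0.251 = 4618 ; 3000 * 0.136 = 408 — total 16776
Band 2: 17900 * 0.984 = 17614
Band 3: 17700 * 0.983 = 17399
Band 4: 21600 * 0.968 = 20909
Band 5: 18400 * 0.965 = 17756
Band 6: 3000 * 0.975 + 13700 * 0.343 = 2925 + 4699 = 7624
End of period: [16776, 17614, 17399, 20909, 17756, 7624]
— Period 2 —
Births: 17399 * 0.544 = 9465 ; 20909 * 0.251 = 5248 ; 17756 * 0.136 = 2415 — total 17128
Band 2: 16776 * 0.984 = 16508
Band 3: 17614 * 0.983 = 17315
Band 4: 17399 * 0.968 = 16842
Band 5: 20909 * 0.965 = 20177
Band 6: 17756 * 0.975 + 7624 * 0.343 = 17312 + 2615 = 19927
End of period: [17128, 16508, 17315, 16842, 20177, 19927]
Dependents (band 0–9 + band 50+) = 17128 + 19927 = 37055; working-age = 70842; ratio = 37055/70842 × 100 = 52.3

52.3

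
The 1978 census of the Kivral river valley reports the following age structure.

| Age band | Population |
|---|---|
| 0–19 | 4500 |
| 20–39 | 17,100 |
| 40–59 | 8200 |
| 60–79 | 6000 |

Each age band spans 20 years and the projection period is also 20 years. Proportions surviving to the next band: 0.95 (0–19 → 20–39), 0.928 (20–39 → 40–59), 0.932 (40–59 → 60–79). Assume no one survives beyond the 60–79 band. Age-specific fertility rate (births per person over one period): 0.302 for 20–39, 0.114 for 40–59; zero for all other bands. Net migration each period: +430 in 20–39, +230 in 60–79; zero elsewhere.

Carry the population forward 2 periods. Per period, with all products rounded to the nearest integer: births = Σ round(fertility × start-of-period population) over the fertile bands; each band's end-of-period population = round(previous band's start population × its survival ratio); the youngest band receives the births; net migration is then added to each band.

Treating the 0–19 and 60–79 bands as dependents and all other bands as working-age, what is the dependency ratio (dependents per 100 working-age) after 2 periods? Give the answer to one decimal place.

After projecting period 1:
Births: 17100 × 0.302 = 5164 ; 8200 × 0.114 = 935 → 6099
20–39: 4500 × 0.95 = 4275
40–59: 17100 × 0.928 = 15869
60–79: 8200 × 0.932 = 7642
Net migration: 20–39 + 430 → 4705; 60–79 + 230 → 7872
End of period: [6099, 4705, 15869, 7872]
After projecting period 2:
Births: 4705 × 0.302 = 1421 ; 15869 × 0.114 = 1809 → 3230
20–39: 6099 × 0.95 = 5794
40–59: 4705 × 0.928 = 4366
60–79: 15869 × 0.932 = 14790
Net migration: 20–39 + 430 → 6224; 60–79 + 230 → 15020
End of period: [3230, 6224, 4366, 15020]
Dependents (band 0–19 + band 60–79) = 3230 + 15020 = 18250; working-age = 10590; ratio = 18250/10590 × 100 = 172.3

172.3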